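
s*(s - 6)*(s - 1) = s^3 - 7*s^2 + 6*s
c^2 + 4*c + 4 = (c + 2)^2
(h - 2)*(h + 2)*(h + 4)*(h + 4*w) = h^4 + 4*h^3*w + 4*h^3 + 16*h^2*w - 4*h^2 - 16*h*w - 16*h - 64*w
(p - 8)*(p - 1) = p^2 - 9*p + 8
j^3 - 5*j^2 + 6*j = j*(j - 3)*(j - 2)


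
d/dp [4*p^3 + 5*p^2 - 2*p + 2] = 12*p^2 + 10*p - 2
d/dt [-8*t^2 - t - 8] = -16*t - 1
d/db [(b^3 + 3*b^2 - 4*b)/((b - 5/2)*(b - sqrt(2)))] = 2*(2*b*(b - sqrt(2))*(-b^2 - 3*b + 4) + b*(2*b - 5)*(-b^2 - 3*b + 4) + (b - sqrt(2))*(2*b - 5)*(3*b^2 + 6*b - 4))/((b - sqrt(2))^2*(2*b - 5)^2)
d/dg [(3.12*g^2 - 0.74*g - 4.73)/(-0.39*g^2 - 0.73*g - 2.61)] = (-2.5662*g^2 - 19.9758*g - 1.5215)/(0.1521*g^4 + 0.5694*g^3 + 2.5687*g^2 + 3.8106*g + 6.8121)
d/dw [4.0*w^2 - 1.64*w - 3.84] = 8.0*w - 1.64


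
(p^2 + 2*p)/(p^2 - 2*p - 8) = p/(p - 4)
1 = 1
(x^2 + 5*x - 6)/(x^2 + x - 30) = (x - 1)/(x - 5)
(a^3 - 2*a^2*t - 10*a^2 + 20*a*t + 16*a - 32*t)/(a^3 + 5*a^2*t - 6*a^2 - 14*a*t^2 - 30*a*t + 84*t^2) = (a^2 - 10*a + 16)/(a^2 + 7*a*t - 6*a - 42*t)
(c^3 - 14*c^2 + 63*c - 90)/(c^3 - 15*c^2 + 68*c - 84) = (c^2 - 8*c + 15)/(c^2 - 9*c + 14)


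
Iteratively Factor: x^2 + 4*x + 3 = (x + 1)*(x + 3)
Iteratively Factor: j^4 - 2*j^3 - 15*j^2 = (j)*(j^3 - 2*j^2 - 15*j) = j*(j + 3)*(j^2 - 5*j) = j*(j - 5)*(j + 3)*(j)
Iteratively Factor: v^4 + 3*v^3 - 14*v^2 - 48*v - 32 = (v + 1)*(v^3 + 2*v^2 - 16*v - 32) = (v + 1)*(v + 4)*(v^2 - 2*v - 8) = (v + 1)*(v + 2)*(v + 4)*(v - 4)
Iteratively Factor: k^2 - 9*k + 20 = (k - 4)*(k - 5)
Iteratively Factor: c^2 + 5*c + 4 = (c + 1)*(c + 4)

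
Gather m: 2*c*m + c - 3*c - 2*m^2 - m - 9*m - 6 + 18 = -2*c - 2*m^2 + m*(2*c - 10) + 12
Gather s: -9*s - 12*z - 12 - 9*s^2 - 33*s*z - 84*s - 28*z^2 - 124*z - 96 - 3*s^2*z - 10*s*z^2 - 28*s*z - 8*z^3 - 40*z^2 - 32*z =s^2*(-3*z - 9) + s*(-10*z^2 - 61*z - 93) - 8*z^3 - 68*z^2 - 168*z - 108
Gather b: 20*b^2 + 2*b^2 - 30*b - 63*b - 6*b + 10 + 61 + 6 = 22*b^2 - 99*b + 77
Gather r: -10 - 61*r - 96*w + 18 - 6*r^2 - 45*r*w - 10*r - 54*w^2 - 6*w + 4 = -6*r^2 + r*(-45*w - 71) - 54*w^2 - 102*w + 12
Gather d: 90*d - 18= 90*d - 18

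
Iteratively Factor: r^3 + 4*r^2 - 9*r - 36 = (r + 3)*(r^2 + r - 12) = (r - 3)*(r + 3)*(r + 4)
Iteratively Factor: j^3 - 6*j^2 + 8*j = (j - 4)*(j^2 - 2*j) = j*(j - 4)*(j - 2)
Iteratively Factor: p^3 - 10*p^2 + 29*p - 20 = (p - 5)*(p^2 - 5*p + 4) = (p - 5)*(p - 4)*(p - 1)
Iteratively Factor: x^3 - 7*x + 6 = (x - 1)*(x^2 + x - 6) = (x - 1)*(x + 3)*(x - 2)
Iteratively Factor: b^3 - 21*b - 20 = (b + 4)*(b^2 - 4*b - 5) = (b + 1)*(b + 4)*(b - 5)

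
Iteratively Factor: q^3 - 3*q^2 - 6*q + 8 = (q + 2)*(q^2 - 5*q + 4) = (q - 1)*(q + 2)*(q - 4)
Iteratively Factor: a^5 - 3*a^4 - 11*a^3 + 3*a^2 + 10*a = (a)*(a^4 - 3*a^3 - 11*a^2 + 3*a + 10) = a*(a + 2)*(a^3 - 5*a^2 - a + 5) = a*(a - 5)*(a + 2)*(a^2 - 1) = a*(a - 5)*(a + 1)*(a + 2)*(a - 1)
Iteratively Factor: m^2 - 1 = (m + 1)*(m - 1)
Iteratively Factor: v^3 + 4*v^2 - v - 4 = (v - 1)*(v^2 + 5*v + 4) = (v - 1)*(v + 1)*(v + 4)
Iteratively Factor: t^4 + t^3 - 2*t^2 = (t)*(t^3 + t^2 - 2*t) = t*(t - 1)*(t^2 + 2*t) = t^2*(t - 1)*(t + 2)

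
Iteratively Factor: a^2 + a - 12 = (a - 3)*(a + 4)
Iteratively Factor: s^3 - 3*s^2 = (s)*(s^2 - 3*s) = s*(s - 3)*(s)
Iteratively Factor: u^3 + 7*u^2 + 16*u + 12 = (u + 2)*(u^2 + 5*u + 6) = (u + 2)*(u + 3)*(u + 2)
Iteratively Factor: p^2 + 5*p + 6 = (p + 3)*(p + 2)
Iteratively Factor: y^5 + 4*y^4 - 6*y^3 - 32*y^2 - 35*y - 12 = (y + 1)*(y^4 + 3*y^3 - 9*y^2 - 23*y - 12) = (y - 3)*(y + 1)*(y^3 + 6*y^2 + 9*y + 4) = (y - 3)*(y + 1)^2*(y^2 + 5*y + 4) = (y - 3)*(y + 1)^3*(y + 4)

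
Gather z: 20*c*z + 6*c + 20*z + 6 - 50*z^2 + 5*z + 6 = 6*c - 50*z^2 + z*(20*c + 25) + 12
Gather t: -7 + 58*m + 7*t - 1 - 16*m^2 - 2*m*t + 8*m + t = -16*m^2 + 66*m + t*(8 - 2*m) - 8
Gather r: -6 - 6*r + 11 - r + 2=7 - 7*r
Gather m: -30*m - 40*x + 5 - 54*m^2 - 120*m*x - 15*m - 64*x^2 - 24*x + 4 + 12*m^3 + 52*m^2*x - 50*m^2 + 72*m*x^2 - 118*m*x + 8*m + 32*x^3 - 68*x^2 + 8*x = 12*m^3 + m^2*(52*x - 104) + m*(72*x^2 - 238*x - 37) + 32*x^3 - 132*x^2 - 56*x + 9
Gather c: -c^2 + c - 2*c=-c^2 - c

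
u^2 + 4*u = u*(u + 4)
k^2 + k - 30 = (k - 5)*(k + 6)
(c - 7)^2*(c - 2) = c^3 - 16*c^2 + 77*c - 98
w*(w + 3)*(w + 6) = w^3 + 9*w^2 + 18*w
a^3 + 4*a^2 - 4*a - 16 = (a - 2)*(a + 2)*(a + 4)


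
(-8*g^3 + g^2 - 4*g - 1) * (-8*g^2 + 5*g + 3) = 64*g^5 - 48*g^4 + 13*g^3 - 9*g^2 - 17*g - 3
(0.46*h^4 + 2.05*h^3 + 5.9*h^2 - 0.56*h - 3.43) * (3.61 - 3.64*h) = -1.6744*h^5 - 5.8014*h^4 - 14.0755*h^3 + 23.3374*h^2 + 10.4636*h - 12.3823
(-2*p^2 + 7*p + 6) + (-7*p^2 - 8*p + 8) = -9*p^2 - p + 14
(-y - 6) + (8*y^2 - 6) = 8*y^2 - y - 12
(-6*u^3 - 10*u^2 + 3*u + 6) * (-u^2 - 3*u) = 6*u^5 + 28*u^4 + 27*u^3 - 15*u^2 - 18*u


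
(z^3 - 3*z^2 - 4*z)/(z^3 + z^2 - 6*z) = (z^2 - 3*z - 4)/(z^2 + z - 6)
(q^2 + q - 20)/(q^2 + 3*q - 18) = (q^2 + q - 20)/(q^2 + 3*q - 18)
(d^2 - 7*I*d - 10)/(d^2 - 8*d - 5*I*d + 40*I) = (d - 2*I)/(d - 8)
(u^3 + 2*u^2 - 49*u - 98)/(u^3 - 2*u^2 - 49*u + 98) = (u + 2)/(u - 2)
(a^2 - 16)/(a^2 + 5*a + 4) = (a - 4)/(a + 1)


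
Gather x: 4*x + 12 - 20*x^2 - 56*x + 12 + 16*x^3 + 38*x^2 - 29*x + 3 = 16*x^3 + 18*x^2 - 81*x + 27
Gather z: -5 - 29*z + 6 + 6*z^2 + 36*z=6*z^2 + 7*z + 1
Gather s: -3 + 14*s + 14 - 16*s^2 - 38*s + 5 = -16*s^2 - 24*s + 16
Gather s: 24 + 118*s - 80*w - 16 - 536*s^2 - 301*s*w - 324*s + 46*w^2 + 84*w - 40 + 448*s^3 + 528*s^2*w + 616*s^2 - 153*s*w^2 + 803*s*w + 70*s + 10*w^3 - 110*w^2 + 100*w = 448*s^3 + s^2*(528*w + 80) + s*(-153*w^2 + 502*w - 136) + 10*w^3 - 64*w^2 + 104*w - 32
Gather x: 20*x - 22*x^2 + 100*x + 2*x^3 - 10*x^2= 2*x^3 - 32*x^2 + 120*x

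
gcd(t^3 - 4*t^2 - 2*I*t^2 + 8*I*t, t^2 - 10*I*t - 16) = t - 2*I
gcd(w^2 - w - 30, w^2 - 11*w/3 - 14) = w - 6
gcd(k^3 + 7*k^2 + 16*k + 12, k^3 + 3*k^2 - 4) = k^2 + 4*k + 4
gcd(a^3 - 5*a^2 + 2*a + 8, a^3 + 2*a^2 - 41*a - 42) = a + 1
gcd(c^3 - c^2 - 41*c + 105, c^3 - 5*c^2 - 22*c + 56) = 1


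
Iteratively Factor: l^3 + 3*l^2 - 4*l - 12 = (l + 3)*(l^2 - 4) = (l + 2)*(l + 3)*(l - 2)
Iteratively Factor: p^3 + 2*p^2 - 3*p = (p + 3)*(p^2 - p) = (p - 1)*(p + 3)*(p)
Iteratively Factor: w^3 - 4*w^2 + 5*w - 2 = (w - 1)*(w^2 - 3*w + 2) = (w - 2)*(w - 1)*(w - 1)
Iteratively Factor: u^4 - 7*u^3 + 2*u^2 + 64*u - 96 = (u - 4)*(u^3 - 3*u^2 - 10*u + 24) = (u - 4)*(u - 2)*(u^2 - u - 12) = (u - 4)^2*(u - 2)*(u + 3)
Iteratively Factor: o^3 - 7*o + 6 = (o + 3)*(o^2 - 3*o + 2) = (o - 1)*(o + 3)*(o - 2)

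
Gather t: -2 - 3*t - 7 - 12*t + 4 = -15*t - 5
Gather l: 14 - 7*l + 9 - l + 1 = 24 - 8*l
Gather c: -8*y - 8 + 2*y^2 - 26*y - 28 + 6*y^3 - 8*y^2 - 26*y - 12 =6*y^3 - 6*y^2 - 60*y - 48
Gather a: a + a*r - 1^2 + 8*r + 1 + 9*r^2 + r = a*(r + 1) + 9*r^2 + 9*r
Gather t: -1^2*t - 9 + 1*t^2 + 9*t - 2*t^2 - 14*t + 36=-t^2 - 6*t + 27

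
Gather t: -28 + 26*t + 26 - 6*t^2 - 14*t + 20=-6*t^2 + 12*t + 18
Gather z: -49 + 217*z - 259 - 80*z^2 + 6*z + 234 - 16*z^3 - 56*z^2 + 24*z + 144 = -16*z^3 - 136*z^2 + 247*z + 70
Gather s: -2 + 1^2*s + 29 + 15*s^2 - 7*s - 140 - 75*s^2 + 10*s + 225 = -60*s^2 + 4*s + 112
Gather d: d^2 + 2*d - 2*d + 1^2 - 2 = d^2 - 1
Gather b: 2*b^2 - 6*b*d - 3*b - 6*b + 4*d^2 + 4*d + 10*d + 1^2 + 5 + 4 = 2*b^2 + b*(-6*d - 9) + 4*d^2 + 14*d + 10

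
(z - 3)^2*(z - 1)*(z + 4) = z^4 - 3*z^3 - 13*z^2 + 51*z - 36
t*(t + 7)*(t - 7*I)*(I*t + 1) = I*t^4 + 8*t^3 + 7*I*t^3 + 56*t^2 - 7*I*t^2 - 49*I*t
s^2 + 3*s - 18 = (s - 3)*(s + 6)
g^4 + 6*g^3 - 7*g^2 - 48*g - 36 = (g - 3)*(g + 1)*(g + 2)*(g + 6)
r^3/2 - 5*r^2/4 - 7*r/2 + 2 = (r/2 + 1)*(r - 4)*(r - 1/2)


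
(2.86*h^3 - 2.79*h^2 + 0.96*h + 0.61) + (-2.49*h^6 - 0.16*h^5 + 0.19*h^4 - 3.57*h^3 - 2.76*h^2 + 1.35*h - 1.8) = -2.49*h^6 - 0.16*h^5 + 0.19*h^4 - 0.71*h^3 - 5.55*h^2 + 2.31*h - 1.19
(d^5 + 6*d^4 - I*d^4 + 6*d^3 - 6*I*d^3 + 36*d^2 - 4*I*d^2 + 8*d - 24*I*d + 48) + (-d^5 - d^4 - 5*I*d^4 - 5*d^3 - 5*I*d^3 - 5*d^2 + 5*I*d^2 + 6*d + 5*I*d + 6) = 5*d^4 - 6*I*d^4 + d^3 - 11*I*d^3 + 31*d^2 + I*d^2 + 14*d - 19*I*d + 54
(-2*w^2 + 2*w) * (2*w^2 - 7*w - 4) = -4*w^4 + 18*w^3 - 6*w^2 - 8*w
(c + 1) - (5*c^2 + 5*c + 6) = -5*c^2 - 4*c - 5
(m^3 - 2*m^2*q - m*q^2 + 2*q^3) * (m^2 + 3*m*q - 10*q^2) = m^5 + m^4*q - 17*m^3*q^2 + 19*m^2*q^3 + 16*m*q^4 - 20*q^5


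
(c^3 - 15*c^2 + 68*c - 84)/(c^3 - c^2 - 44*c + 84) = (c - 7)/(c + 7)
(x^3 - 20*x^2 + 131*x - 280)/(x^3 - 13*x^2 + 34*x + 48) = (x^2 - 12*x + 35)/(x^2 - 5*x - 6)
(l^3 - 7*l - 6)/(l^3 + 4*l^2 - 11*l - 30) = (l + 1)/(l + 5)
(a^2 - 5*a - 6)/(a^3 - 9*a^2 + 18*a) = (a + 1)/(a*(a - 3))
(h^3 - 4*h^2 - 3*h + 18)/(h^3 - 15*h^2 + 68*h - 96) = (h^2 - h - 6)/(h^2 - 12*h + 32)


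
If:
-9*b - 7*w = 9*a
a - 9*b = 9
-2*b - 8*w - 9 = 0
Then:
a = 1089/706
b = -585/706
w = -324/353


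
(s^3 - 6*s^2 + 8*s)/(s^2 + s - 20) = s*(s - 2)/(s + 5)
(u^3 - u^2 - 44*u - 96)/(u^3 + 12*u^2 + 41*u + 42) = (u^2 - 4*u - 32)/(u^2 + 9*u + 14)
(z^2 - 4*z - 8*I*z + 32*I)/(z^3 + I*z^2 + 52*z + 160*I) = (z - 4)/(z^2 + 9*I*z - 20)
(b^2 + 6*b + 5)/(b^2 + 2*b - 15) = (b + 1)/(b - 3)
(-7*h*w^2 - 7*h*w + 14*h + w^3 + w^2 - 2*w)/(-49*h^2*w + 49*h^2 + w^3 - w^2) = (w + 2)/(7*h + w)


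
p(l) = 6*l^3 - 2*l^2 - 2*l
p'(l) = 18*l^2 - 4*l - 2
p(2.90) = 123.71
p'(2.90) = 137.78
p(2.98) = 135.06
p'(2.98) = 145.93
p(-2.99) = -172.29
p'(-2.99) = 170.88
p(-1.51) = -22.20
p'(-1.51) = 45.08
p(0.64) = -0.53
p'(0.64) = 2.81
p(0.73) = -0.19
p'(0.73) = 4.67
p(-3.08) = -188.12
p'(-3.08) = 181.08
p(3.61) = 248.99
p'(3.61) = 218.14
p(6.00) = 1212.00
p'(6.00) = 622.00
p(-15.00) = -20670.00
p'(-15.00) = 4108.00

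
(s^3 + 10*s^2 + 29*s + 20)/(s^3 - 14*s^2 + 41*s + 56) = (s^2 + 9*s + 20)/(s^2 - 15*s + 56)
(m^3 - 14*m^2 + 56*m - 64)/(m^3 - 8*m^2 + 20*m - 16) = (m - 8)/(m - 2)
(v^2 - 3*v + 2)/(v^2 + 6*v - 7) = (v - 2)/(v + 7)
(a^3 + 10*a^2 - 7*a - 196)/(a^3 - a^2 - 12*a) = (a^2 + 14*a + 49)/(a*(a + 3))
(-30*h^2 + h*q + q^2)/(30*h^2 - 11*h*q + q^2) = (6*h + q)/(-6*h + q)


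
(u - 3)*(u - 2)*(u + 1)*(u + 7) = u^4 + 3*u^3 - 27*u^2 + 13*u + 42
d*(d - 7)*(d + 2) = d^3 - 5*d^2 - 14*d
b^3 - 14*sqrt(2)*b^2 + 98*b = b*(b - 7*sqrt(2))^2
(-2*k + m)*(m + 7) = -2*k*m - 14*k + m^2 + 7*m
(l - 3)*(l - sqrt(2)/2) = l^2 - 3*l - sqrt(2)*l/2 + 3*sqrt(2)/2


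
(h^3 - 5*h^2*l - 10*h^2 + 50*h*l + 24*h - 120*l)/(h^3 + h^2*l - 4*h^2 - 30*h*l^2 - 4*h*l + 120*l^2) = (h - 6)/(h + 6*l)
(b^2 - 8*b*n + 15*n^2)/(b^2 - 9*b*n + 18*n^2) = (b - 5*n)/(b - 6*n)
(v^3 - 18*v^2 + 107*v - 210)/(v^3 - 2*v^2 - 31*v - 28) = (v^2 - 11*v + 30)/(v^2 + 5*v + 4)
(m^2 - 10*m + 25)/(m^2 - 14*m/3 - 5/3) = 3*(m - 5)/(3*m + 1)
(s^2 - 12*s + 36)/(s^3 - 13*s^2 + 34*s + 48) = (s - 6)/(s^2 - 7*s - 8)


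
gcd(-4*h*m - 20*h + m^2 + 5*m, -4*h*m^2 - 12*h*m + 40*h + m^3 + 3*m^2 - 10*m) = 4*h*m + 20*h - m^2 - 5*m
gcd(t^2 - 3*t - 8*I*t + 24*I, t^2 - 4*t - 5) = 1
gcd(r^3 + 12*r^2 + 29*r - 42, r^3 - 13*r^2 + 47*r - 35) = r - 1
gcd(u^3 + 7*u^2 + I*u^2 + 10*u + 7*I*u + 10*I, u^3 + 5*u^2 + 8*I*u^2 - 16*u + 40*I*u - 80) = u + 5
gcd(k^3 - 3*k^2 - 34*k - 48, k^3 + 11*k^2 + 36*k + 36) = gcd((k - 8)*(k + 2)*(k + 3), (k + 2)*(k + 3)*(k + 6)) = k^2 + 5*k + 6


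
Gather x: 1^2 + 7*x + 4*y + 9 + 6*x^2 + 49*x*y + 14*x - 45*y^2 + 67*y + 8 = 6*x^2 + x*(49*y + 21) - 45*y^2 + 71*y + 18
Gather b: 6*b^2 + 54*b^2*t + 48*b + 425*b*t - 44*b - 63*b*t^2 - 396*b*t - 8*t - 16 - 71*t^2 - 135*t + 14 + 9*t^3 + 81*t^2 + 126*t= b^2*(54*t + 6) + b*(-63*t^2 + 29*t + 4) + 9*t^3 + 10*t^2 - 17*t - 2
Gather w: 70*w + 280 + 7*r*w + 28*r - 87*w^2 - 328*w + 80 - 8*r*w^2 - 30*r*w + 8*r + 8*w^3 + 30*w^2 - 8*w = 36*r + 8*w^3 + w^2*(-8*r - 57) + w*(-23*r - 266) + 360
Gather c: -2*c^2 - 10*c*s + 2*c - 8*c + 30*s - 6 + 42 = -2*c^2 + c*(-10*s - 6) + 30*s + 36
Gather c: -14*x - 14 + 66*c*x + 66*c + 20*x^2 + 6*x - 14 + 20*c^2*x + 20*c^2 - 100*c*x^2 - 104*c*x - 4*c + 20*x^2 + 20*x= c^2*(20*x + 20) + c*(-100*x^2 - 38*x + 62) + 40*x^2 + 12*x - 28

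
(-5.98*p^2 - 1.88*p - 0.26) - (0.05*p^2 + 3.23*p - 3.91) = -6.03*p^2 - 5.11*p + 3.65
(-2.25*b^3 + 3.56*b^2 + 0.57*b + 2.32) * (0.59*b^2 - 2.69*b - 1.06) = -1.3275*b^5 + 8.1529*b^4 - 6.8551*b^3 - 3.9381*b^2 - 6.845*b - 2.4592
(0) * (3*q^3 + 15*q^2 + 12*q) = 0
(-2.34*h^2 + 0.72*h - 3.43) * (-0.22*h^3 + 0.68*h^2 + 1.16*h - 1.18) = 0.5148*h^5 - 1.7496*h^4 - 1.4702*h^3 + 1.264*h^2 - 4.8284*h + 4.0474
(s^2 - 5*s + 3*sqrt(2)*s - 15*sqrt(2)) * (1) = s^2 - 5*s + 3*sqrt(2)*s - 15*sqrt(2)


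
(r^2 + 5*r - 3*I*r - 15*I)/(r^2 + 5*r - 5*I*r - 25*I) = (r - 3*I)/(r - 5*I)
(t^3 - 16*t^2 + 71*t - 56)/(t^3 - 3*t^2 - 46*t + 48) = (t - 7)/(t + 6)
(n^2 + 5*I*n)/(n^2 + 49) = n*(n + 5*I)/(n^2 + 49)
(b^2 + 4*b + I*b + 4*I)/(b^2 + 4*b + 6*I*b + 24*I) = (b + I)/(b + 6*I)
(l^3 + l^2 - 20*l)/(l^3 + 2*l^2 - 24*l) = (l + 5)/(l + 6)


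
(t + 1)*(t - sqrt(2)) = t^2 - sqrt(2)*t + t - sqrt(2)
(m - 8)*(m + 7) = m^2 - m - 56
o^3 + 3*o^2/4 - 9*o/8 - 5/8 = (o - 1)*(o + 1/2)*(o + 5/4)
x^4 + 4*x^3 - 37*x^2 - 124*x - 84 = (x - 6)*(x + 1)*(x + 2)*(x + 7)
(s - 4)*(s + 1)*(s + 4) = s^3 + s^2 - 16*s - 16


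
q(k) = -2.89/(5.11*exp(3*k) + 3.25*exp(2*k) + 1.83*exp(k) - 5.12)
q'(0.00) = 2.66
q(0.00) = -0.57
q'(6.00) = 0.00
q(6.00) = 0.00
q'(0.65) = 0.18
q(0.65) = -0.06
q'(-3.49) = 0.01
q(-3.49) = 0.57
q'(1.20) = 0.04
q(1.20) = -0.01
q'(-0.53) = 5.31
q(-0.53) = 1.54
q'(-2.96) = 0.01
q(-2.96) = 0.58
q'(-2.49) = 0.02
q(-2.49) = 0.58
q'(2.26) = 0.00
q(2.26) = -0.00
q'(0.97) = 0.07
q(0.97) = -0.02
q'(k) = -2.89*(-15.33*exp(3*k) - 6.5*exp(2*k) - 1.83*exp(k))/(5.11*exp(3*k) + 3.25*exp(2*k) + 1.83*exp(k) - 5.12)^2 = (44.3037*exp(2*k) + 18.785*exp(k) + 5.2887)*exp(k)/(5.11*exp(3*k) + 3.25*exp(2*k) + 1.83*exp(k) - 5.12)^2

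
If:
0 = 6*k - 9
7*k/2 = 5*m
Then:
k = 3/2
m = 21/20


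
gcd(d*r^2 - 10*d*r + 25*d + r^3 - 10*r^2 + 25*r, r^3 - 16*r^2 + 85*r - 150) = r^2 - 10*r + 25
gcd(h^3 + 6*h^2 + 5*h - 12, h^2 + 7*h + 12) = h^2 + 7*h + 12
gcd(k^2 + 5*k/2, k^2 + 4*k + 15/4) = k + 5/2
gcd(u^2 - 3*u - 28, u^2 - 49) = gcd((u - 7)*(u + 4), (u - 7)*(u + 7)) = u - 7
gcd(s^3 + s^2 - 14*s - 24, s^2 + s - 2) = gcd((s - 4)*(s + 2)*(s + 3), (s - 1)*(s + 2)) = s + 2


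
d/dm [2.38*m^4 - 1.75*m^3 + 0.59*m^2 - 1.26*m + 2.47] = 9.52*m^3 - 5.25*m^2 + 1.18*m - 1.26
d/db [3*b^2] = 6*b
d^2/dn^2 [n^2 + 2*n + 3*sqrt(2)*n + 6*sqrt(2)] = 2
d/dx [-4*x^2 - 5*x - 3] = -8*x - 5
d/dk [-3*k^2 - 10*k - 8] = -6*k - 10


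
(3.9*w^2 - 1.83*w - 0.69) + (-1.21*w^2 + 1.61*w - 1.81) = 2.69*w^2 - 0.22*w - 2.5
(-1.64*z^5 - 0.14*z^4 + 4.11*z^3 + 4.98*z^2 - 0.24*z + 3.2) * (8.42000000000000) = -13.8088*z^5 - 1.1788*z^4 + 34.6062*z^3 + 41.9316*z^2 - 2.0208*z + 26.944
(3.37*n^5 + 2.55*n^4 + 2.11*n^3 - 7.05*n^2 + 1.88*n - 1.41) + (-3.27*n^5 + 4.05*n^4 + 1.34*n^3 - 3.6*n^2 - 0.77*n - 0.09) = 0.1*n^5 + 6.6*n^4 + 3.45*n^3 - 10.65*n^2 + 1.11*n - 1.5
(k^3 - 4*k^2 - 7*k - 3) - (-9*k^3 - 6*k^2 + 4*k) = 10*k^3 + 2*k^2 - 11*k - 3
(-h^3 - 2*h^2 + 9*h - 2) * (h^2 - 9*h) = -h^5 + 7*h^4 + 27*h^3 - 83*h^2 + 18*h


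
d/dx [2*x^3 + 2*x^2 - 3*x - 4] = 6*x^2 + 4*x - 3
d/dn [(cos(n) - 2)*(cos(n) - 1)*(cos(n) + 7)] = (-3*cos(n)^2 - 8*cos(n) + 19)*sin(n)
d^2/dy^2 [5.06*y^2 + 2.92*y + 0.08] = 10.1200000000000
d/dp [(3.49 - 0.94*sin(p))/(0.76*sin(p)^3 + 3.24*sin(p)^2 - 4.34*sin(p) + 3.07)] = (1.4288*sin(p)^3 - 4.9116*sin(p)^2 - 22.6152*sin(p) + 12.2608)*cos(p)/(0.5776*sin(p)^6 + 4.9248*sin(p)^5 + 3.9008*sin(p)^4 - 23.4568*sin(p)^3 + 38.7292*sin(p)^2 - 26.6476*sin(p) + 9.4249)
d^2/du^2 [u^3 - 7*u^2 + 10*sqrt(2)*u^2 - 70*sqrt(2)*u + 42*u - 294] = 6*u - 14 + 20*sqrt(2)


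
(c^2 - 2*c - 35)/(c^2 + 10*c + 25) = (c - 7)/(c + 5)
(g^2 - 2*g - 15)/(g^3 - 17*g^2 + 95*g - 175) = (g + 3)/(g^2 - 12*g + 35)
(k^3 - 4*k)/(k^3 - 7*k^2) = (k^2 - 4)/(k*(k - 7))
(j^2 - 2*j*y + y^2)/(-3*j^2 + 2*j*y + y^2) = (-j + y)/(3*j + y)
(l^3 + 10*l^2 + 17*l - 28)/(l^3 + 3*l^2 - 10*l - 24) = (l^2 + 6*l - 7)/(l^2 - l - 6)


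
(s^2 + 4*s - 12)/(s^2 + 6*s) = (s - 2)/s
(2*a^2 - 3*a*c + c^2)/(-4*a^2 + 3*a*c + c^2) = (-2*a + c)/(4*a + c)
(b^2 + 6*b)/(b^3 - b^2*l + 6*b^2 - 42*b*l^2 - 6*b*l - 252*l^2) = b/(b^2 - b*l - 42*l^2)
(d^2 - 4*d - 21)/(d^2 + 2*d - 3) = (d - 7)/(d - 1)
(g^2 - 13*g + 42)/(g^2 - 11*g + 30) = (g - 7)/(g - 5)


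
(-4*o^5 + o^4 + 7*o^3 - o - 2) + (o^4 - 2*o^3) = -4*o^5 + 2*o^4 + 5*o^3 - o - 2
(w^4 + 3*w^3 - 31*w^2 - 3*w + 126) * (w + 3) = w^5 + 6*w^4 - 22*w^3 - 96*w^2 + 117*w + 378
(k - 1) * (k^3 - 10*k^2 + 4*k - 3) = k^4 - 11*k^3 + 14*k^2 - 7*k + 3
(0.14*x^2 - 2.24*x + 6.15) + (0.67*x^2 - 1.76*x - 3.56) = 0.81*x^2 - 4.0*x + 2.59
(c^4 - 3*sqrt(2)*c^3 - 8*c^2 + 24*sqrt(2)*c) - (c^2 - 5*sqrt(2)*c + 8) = c^4 - 3*sqrt(2)*c^3 - 9*c^2 + 29*sqrt(2)*c - 8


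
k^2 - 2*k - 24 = (k - 6)*(k + 4)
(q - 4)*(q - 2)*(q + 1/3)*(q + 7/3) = q^4 - 10*q^3/3 - 65*q^2/9 + 50*q/3 + 56/9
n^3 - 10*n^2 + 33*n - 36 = (n - 4)*(n - 3)^2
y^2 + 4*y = y*(y + 4)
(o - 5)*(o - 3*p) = o^2 - 3*o*p - 5*o + 15*p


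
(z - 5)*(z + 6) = z^2 + z - 30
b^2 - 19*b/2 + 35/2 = (b - 7)*(b - 5/2)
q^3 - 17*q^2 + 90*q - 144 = (q - 8)*(q - 6)*(q - 3)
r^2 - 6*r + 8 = (r - 4)*(r - 2)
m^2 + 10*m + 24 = (m + 4)*(m + 6)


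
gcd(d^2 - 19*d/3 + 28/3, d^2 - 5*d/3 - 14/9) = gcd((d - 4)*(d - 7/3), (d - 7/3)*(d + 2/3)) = d - 7/3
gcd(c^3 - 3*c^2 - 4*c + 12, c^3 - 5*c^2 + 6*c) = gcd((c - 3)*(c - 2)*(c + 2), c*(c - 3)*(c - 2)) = c^2 - 5*c + 6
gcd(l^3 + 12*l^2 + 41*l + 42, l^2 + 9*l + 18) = l + 3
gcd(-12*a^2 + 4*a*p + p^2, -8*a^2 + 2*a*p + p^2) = -2*a + p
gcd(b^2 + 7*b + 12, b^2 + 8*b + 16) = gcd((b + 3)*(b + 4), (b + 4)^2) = b + 4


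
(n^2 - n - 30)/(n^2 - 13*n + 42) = (n + 5)/(n - 7)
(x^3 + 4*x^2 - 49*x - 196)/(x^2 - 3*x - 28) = x + 7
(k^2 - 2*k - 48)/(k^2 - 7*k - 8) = (k + 6)/(k + 1)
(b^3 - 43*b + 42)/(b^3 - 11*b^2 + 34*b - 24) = (b + 7)/(b - 4)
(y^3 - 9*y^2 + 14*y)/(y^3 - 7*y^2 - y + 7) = y*(y - 2)/(y^2 - 1)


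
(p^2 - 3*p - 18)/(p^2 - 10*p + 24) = (p + 3)/(p - 4)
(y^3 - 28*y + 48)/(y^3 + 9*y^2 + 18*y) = (y^2 - 6*y + 8)/(y*(y + 3))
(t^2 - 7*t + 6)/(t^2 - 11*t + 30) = (t - 1)/(t - 5)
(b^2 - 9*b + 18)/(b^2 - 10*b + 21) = (b - 6)/(b - 7)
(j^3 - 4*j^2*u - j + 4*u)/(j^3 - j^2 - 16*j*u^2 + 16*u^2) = (j + 1)/(j + 4*u)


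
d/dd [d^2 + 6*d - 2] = 2*d + 6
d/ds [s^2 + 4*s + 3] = 2*s + 4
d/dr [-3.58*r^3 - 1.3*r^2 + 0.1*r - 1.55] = -10.74*r^2 - 2.6*r + 0.1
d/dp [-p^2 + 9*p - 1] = 9 - 2*p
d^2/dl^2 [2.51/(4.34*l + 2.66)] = 94.554712/(4.34*l + 2.66)^3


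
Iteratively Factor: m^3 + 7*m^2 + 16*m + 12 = (m + 2)*(m^2 + 5*m + 6) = (m + 2)^2*(m + 3)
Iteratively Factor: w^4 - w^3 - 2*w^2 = (w - 2)*(w^3 + w^2) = w*(w - 2)*(w^2 + w) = w*(w - 2)*(w + 1)*(w)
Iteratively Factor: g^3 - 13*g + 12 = (g - 1)*(g^2 + g - 12) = (g - 1)*(g + 4)*(g - 3)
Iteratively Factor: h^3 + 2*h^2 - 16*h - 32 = (h + 4)*(h^2 - 2*h - 8) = (h + 2)*(h + 4)*(h - 4)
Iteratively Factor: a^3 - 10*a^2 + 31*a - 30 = (a - 3)*(a^2 - 7*a + 10) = (a - 3)*(a - 2)*(a - 5)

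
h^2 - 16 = (h - 4)*(h + 4)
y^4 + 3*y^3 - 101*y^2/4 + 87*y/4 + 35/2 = (y - 5/2)*(y - 2)*(y + 1/2)*(y + 7)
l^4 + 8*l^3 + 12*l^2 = l^2*(l + 2)*(l + 6)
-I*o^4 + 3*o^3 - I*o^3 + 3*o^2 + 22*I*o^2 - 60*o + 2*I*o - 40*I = (o - 4)*(o + 5)*(o + 2*I)*(-I*o + 1)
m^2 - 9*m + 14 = (m - 7)*(m - 2)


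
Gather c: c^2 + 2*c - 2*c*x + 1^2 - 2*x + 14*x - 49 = c^2 + c*(2 - 2*x) + 12*x - 48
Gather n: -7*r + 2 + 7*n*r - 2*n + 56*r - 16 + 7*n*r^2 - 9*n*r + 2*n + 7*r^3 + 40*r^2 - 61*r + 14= n*(7*r^2 - 2*r) + 7*r^3 + 40*r^2 - 12*r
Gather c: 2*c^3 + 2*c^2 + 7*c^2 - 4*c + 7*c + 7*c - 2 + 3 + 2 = 2*c^3 + 9*c^2 + 10*c + 3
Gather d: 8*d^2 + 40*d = 8*d^2 + 40*d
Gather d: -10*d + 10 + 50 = 60 - 10*d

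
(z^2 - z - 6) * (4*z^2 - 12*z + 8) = 4*z^4 - 16*z^3 - 4*z^2 + 64*z - 48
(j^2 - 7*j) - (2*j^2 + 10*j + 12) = -j^2 - 17*j - 12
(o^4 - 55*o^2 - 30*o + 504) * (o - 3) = o^5 - 3*o^4 - 55*o^3 + 135*o^2 + 594*o - 1512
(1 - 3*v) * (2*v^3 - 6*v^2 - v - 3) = -6*v^4 + 20*v^3 - 3*v^2 + 8*v - 3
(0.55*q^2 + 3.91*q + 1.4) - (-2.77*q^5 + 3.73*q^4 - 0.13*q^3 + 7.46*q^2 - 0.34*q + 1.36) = 2.77*q^5 - 3.73*q^4 + 0.13*q^3 - 6.91*q^2 + 4.25*q + 0.0399999999999998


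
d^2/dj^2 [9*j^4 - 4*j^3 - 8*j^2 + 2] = 108*j^2 - 24*j - 16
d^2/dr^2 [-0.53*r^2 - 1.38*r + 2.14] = -1.06000000000000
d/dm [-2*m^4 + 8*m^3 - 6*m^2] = 4*m*(-2*m^2 + 6*m - 3)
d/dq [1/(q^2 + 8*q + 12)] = 2*(-q - 4)/(q^2 + 8*q + 12)^2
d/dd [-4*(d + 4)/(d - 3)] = 28/(d - 3)^2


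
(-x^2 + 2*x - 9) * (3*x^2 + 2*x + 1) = -3*x^4 + 4*x^3 - 24*x^2 - 16*x - 9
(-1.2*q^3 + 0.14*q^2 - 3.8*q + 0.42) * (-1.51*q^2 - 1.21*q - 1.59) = 1.812*q^5 + 1.2406*q^4 + 7.4766*q^3 + 3.7412*q^2 + 5.5338*q - 0.6678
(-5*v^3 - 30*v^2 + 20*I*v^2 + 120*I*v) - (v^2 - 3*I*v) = -5*v^3 - 31*v^2 + 20*I*v^2 + 123*I*v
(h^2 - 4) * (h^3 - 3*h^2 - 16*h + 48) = h^5 - 3*h^4 - 20*h^3 + 60*h^2 + 64*h - 192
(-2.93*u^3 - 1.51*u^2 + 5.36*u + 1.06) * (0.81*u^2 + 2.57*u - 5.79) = -2.3733*u^5 - 8.7532*u^4 + 17.4256*u^3 + 23.3767*u^2 - 28.3102*u - 6.1374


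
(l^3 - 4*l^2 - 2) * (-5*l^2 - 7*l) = -5*l^5 + 13*l^4 + 28*l^3 + 10*l^2 + 14*l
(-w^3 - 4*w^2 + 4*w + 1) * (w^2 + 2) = -w^5 - 4*w^4 + 2*w^3 - 7*w^2 + 8*w + 2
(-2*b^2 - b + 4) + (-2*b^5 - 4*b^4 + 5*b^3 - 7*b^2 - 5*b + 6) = -2*b^5 - 4*b^4 + 5*b^3 - 9*b^2 - 6*b + 10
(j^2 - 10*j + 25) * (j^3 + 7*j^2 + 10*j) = j^5 - 3*j^4 - 35*j^3 + 75*j^2 + 250*j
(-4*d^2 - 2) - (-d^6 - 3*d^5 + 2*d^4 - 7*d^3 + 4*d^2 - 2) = d^6 + 3*d^5 - 2*d^4 + 7*d^3 - 8*d^2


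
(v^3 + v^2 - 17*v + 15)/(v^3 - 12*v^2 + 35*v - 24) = (v + 5)/(v - 8)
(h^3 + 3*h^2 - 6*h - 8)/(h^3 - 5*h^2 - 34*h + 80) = (h^2 + 5*h + 4)/(h^2 - 3*h - 40)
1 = 1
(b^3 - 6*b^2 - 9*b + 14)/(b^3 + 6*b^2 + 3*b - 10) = (b - 7)/(b + 5)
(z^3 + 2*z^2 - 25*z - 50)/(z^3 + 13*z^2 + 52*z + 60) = (z - 5)/(z + 6)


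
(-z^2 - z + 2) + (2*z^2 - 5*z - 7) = z^2 - 6*z - 5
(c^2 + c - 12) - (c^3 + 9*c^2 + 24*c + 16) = -c^3 - 8*c^2 - 23*c - 28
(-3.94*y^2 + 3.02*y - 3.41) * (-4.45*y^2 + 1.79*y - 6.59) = 17.533*y^4 - 20.4916*y^3 + 46.5449*y^2 - 26.0057*y + 22.4719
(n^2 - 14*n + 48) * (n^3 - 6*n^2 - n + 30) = n^5 - 20*n^4 + 131*n^3 - 244*n^2 - 468*n + 1440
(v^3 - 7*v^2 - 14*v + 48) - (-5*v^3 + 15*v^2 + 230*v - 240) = 6*v^3 - 22*v^2 - 244*v + 288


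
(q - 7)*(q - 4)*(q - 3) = q^3 - 14*q^2 + 61*q - 84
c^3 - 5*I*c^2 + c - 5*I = (c - 5*I)*(c - I)*(c + I)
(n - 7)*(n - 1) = n^2 - 8*n + 7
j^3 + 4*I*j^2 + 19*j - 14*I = (j - 2*I)*(j - I)*(j + 7*I)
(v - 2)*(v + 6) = v^2 + 4*v - 12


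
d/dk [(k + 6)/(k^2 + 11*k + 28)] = (k^2 + 11*k - (k + 6)*(2*k + 11) + 28)/(k^2 + 11*k + 28)^2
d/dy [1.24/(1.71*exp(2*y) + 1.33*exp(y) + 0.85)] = (-4.2408*exp(y) - 1.6492)*exp(y)/(1.71*exp(2*y) + 1.33*exp(y) + 0.85)^2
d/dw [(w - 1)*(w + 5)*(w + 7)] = 3*w^2 + 22*w + 23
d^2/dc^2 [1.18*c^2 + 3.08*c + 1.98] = 2.36000000000000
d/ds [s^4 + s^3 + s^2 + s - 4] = 4*s^3 + 3*s^2 + 2*s + 1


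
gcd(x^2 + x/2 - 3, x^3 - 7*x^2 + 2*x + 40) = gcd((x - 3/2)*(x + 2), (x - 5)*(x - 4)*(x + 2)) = x + 2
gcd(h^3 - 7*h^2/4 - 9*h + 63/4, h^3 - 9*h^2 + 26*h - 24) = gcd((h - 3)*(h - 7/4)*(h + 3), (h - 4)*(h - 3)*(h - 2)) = h - 3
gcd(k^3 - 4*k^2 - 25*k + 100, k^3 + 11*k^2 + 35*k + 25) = k + 5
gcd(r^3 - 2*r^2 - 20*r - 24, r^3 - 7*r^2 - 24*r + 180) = r - 6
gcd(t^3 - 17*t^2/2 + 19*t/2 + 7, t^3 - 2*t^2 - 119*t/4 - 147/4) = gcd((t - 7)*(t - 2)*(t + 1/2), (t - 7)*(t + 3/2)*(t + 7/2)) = t - 7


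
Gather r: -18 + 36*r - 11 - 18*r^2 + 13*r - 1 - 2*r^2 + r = -20*r^2 + 50*r - 30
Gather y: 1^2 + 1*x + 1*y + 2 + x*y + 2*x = 3*x + y*(x + 1) + 3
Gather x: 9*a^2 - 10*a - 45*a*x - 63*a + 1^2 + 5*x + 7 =9*a^2 - 73*a + x*(5 - 45*a) + 8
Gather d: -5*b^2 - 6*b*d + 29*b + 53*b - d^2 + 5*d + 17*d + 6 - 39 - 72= -5*b^2 + 82*b - d^2 + d*(22 - 6*b) - 105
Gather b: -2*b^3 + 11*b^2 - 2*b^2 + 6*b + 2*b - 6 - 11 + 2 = -2*b^3 + 9*b^2 + 8*b - 15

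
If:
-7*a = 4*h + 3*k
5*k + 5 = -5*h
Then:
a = k/7 + 4/7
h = -k - 1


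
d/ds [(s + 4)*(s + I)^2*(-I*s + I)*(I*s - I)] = (s - 1)*(s + I)*(2*(s - 1)*(s + 4) + (s - 1)*(s + I) + 2*(s + 4)*(s + I))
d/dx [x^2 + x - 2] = 2*x + 1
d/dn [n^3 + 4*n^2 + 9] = n*(3*n + 8)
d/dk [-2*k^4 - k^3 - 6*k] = -8*k^3 - 3*k^2 - 6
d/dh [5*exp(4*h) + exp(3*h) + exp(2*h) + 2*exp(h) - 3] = (20*exp(3*h) + 3*exp(2*h) + 2*exp(h) + 2)*exp(h)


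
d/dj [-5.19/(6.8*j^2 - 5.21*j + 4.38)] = (70.584*j - 27.0399)/(6.8*j^2 - 5.21*j + 4.38)^2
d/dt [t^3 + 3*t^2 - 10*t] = 3*t^2 + 6*t - 10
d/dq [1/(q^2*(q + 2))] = (-3*q - 4)/(q^3*(q^2 + 4*q + 4))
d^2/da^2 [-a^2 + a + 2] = -2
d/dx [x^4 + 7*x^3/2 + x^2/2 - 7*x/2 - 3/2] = 4*x^3 + 21*x^2/2 + x - 7/2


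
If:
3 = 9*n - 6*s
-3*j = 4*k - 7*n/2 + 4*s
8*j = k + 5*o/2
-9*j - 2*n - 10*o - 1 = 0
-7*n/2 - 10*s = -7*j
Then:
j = -8/1691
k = 2271/6764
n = 454/1691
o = -133/890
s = -329/3382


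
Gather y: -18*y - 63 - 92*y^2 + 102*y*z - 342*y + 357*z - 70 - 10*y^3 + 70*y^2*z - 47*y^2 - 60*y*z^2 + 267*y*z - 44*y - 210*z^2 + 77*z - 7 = -10*y^3 + y^2*(70*z - 139) + y*(-60*z^2 + 369*z - 404) - 210*z^2 + 434*z - 140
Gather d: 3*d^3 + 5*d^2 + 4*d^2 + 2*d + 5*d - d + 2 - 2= 3*d^3 + 9*d^2 + 6*d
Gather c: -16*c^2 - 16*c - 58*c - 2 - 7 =-16*c^2 - 74*c - 9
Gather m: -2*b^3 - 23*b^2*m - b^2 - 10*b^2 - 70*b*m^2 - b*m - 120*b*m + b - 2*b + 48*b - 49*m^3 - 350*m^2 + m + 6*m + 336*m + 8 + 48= -2*b^3 - 11*b^2 + 47*b - 49*m^3 + m^2*(-70*b - 350) + m*(-23*b^2 - 121*b + 343) + 56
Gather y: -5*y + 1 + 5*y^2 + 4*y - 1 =5*y^2 - y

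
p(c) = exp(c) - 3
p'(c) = exp(c)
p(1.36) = 0.90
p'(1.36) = 3.90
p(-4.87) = -2.99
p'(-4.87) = 0.01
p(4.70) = 106.95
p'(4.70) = 109.95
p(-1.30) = -2.73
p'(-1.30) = 0.27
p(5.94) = 376.93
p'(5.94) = 379.93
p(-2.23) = -2.89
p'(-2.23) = 0.11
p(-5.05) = -2.99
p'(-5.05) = 0.01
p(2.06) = 4.85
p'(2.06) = 7.85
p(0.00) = -2.00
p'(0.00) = 1.00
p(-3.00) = -2.95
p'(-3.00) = 0.05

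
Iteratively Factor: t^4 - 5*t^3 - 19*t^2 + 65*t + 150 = (t - 5)*(t^3 - 19*t - 30) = (t - 5)^2*(t^2 + 5*t + 6) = (t - 5)^2*(t + 2)*(t + 3)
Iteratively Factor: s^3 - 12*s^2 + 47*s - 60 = (s - 4)*(s^2 - 8*s + 15) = (s - 5)*(s - 4)*(s - 3)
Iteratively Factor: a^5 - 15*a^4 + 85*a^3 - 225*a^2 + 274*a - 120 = (a - 5)*(a^4 - 10*a^3 + 35*a^2 - 50*a + 24) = (a - 5)*(a - 2)*(a^3 - 8*a^2 + 19*a - 12) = (a - 5)*(a - 3)*(a - 2)*(a^2 - 5*a + 4) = (a - 5)*(a - 3)*(a - 2)*(a - 1)*(a - 4)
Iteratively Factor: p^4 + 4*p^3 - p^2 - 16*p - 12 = (p + 3)*(p^3 + p^2 - 4*p - 4) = (p - 2)*(p + 3)*(p^2 + 3*p + 2) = (p - 2)*(p + 1)*(p + 3)*(p + 2)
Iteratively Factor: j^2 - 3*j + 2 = (j - 2)*(j - 1)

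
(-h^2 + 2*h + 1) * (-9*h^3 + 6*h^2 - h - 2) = 9*h^5 - 24*h^4 + 4*h^3 + 6*h^2 - 5*h - 2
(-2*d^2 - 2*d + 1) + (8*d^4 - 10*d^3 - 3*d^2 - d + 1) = 8*d^4 - 10*d^3 - 5*d^2 - 3*d + 2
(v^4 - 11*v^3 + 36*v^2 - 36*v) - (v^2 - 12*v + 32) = v^4 - 11*v^3 + 35*v^2 - 24*v - 32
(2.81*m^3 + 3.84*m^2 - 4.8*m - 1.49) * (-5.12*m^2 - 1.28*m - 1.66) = -14.3872*m^5 - 23.2576*m^4 + 14.9962*m^3 + 7.3984*m^2 + 9.8752*m + 2.4734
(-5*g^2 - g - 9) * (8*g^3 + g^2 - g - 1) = -40*g^5 - 13*g^4 - 68*g^3 - 3*g^2 + 10*g + 9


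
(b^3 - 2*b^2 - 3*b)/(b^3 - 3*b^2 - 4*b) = (b - 3)/(b - 4)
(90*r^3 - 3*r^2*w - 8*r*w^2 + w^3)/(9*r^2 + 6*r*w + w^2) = (30*r^2 - 11*r*w + w^2)/(3*r + w)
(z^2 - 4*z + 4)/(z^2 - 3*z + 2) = (z - 2)/(z - 1)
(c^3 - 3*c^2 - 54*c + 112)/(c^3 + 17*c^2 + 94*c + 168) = (c^2 - 10*c + 16)/(c^2 + 10*c + 24)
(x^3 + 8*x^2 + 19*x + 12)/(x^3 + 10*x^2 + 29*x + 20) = (x + 3)/(x + 5)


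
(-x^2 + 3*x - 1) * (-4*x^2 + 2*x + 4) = 4*x^4 - 14*x^3 + 6*x^2 + 10*x - 4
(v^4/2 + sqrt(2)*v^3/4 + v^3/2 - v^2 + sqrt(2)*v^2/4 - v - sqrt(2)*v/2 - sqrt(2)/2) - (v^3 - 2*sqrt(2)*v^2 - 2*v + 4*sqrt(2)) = v^4/2 - v^3/2 + sqrt(2)*v^3/4 - v^2 + 9*sqrt(2)*v^2/4 - sqrt(2)*v/2 + v - 9*sqrt(2)/2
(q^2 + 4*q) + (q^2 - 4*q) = 2*q^2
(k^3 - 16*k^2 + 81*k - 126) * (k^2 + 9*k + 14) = k^5 - 7*k^4 - 49*k^3 + 379*k^2 - 1764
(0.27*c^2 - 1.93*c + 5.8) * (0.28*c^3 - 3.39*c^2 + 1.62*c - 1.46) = 0.0756*c^5 - 1.4557*c^4 + 8.6041*c^3 - 23.1828*c^2 + 12.2138*c - 8.468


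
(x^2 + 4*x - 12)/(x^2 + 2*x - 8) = (x + 6)/(x + 4)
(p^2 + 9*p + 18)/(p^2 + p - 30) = (p + 3)/(p - 5)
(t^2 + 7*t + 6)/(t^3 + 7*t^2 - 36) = (t + 1)/(t^2 + t - 6)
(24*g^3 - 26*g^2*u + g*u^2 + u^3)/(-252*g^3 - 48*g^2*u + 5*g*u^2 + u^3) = (4*g^2 - 5*g*u + u^2)/(-42*g^2 - g*u + u^2)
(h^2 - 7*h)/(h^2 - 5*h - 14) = h/(h + 2)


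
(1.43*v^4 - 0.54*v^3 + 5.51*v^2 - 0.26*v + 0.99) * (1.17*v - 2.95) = 1.6731*v^5 - 4.8503*v^4 + 8.0397*v^3 - 16.5587*v^2 + 1.9253*v - 2.9205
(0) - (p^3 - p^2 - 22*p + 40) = -p^3 + p^2 + 22*p - 40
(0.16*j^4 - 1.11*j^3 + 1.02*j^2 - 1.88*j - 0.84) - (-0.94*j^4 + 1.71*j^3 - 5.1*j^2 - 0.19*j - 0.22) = 1.1*j^4 - 2.82*j^3 + 6.12*j^2 - 1.69*j - 0.62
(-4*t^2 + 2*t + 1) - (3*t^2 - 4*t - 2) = -7*t^2 + 6*t + 3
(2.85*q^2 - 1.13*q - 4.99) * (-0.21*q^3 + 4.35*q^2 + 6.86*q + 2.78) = -0.5985*q^5 + 12.6348*q^4 + 15.6834*q^3 - 21.5353*q^2 - 37.3728*q - 13.8722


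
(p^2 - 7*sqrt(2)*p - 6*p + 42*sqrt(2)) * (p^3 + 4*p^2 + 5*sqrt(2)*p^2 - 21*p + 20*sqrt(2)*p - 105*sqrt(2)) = p^5 - 2*sqrt(2)*p^4 - 2*p^4 - 115*p^3 + 4*sqrt(2)*p^3 + 90*sqrt(2)*p^2 + 266*p^2 - 252*sqrt(2)*p + 3150*p - 8820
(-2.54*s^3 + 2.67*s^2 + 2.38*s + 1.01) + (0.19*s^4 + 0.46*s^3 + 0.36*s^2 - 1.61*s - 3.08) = 0.19*s^4 - 2.08*s^3 + 3.03*s^2 + 0.77*s - 2.07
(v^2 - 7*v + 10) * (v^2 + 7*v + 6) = v^4 - 33*v^2 + 28*v + 60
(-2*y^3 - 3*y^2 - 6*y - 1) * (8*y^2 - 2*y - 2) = -16*y^5 - 20*y^4 - 38*y^3 + 10*y^2 + 14*y + 2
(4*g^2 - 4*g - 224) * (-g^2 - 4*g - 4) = -4*g^4 - 12*g^3 + 224*g^2 + 912*g + 896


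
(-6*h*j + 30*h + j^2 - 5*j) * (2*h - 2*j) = -12*h^2*j + 60*h^2 + 14*h*j^2 - 70*h*j - 2*j^3 + 10*j^2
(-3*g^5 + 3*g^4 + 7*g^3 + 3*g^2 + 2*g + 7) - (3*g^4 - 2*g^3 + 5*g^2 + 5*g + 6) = -3*g^5 + 9*g^3 - 2*g^2 - 3*g + 1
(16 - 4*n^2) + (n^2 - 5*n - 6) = -3*n^2 - 5*n + 10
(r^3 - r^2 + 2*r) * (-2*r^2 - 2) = -2*r^5 + 2*r^4 - 6*r^3 + 2*r^2 - 4*r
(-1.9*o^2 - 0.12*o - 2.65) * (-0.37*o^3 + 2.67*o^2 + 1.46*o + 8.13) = 0.703*o^5 - 5.0286*o^4 - 2.1139*o^3 - 22.6977*o^2 - 4.8446*o - 21.5445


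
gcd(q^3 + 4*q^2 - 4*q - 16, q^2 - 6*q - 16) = q + 2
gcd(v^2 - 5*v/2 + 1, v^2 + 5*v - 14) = v - 2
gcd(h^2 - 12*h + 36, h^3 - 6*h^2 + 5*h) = 1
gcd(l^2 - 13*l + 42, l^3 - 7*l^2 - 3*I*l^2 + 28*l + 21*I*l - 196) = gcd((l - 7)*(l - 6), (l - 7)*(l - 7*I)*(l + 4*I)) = l - 7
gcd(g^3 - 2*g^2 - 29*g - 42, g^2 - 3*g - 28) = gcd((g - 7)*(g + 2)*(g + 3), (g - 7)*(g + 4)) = g - 7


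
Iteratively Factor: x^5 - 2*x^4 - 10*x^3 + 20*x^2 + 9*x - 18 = (x + 3)*(x^4 - 5*x^3 + 5*x^2 + 5*x - 6) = (x - 3)*(x + 3)*(x^3 - 2*x^2 - x + 2) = (x - 3)*(x + 1)*(x + 3)*(x^2 - 3*x + 2) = (x - 3)*(x - 1)*(x + 1)*(x + 3)*(x - 2)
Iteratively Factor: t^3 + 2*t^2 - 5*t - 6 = (t + 1)*(t^2 + t - 6) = (t - 2)*(t + 1)*(t + 3)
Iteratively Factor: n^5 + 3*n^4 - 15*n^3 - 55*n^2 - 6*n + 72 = (n + 3)*(n^4 - 15*n^2 - 10*n + 24) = (n - 4)*(n + 3)*(n^3 + 4*n^2 + n - 6) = (n - 4)*(n + 2)*(n + 3)*(n^2 + 2*n - 3) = (n - 4)*(n + 2)*(n + 3)^2*(n - 1)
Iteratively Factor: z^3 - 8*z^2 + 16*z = (z)*(z^2 - 8*z + 16) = z*(z - 4)*(z - 4)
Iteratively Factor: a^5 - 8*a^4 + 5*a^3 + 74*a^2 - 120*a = (a - 4)*(a^4 - 4*a^3 - 11*a^2 + 30*a) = (a - 4)*(a - 2)*(a^3 - 2*a^2 - 15*a) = (a - 4)*(a - 2)*(a + 3)*(a^2 - 5*a) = a*(a - 4)*(a - 2)*(a + 3)*(a - 5)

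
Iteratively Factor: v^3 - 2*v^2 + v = (v)*(v^2 - 2*v + 1) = v*(v - 1)*(v - 1)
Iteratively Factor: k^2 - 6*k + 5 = (k - 5)*(k - 1)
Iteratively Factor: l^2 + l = (l + 1)*(l)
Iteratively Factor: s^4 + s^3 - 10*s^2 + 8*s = (s - 2)*(s^3 + 3*s^2 - 4*s) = (s - 2)*(s + 4)*(s^2 - s) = (s - 2)*(s - 1)*(s + 4)*(s)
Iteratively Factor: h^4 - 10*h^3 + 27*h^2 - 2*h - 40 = (h - 5)*(h^3 - 5*h^2 + 2*h + 8) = (h - 5)*(h + 1)*(h^2 - 6*h + 8) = (h - 5)*(h - 4)*(h + 1)*(h - 2)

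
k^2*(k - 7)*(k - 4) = k^4 - 11*k^3 + 28*k^2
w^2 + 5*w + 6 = (w + 2)*(w + 3)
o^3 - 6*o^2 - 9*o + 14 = (o - 7)*(o - 1)*(o + 2)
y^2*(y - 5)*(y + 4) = y^4 - y^3 - 20*y^2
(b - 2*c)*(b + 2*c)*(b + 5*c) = b^3 + 5*b^2*c - 4*b*c^2 - 20*c^3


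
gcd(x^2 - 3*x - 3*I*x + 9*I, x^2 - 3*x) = x - 3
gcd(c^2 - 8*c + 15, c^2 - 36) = 1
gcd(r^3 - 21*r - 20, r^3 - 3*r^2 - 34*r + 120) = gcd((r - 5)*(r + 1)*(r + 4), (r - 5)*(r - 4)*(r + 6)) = r - 5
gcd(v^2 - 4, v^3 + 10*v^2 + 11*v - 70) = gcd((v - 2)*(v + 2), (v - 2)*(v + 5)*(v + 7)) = v - 2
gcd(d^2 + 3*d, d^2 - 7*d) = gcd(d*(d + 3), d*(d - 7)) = d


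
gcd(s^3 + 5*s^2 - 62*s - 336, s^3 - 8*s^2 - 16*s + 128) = s - 8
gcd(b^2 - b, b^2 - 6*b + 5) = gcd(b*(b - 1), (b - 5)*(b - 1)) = b - 1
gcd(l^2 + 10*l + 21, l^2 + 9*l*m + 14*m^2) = 1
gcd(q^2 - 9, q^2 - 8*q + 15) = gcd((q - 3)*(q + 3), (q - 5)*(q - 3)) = q - 3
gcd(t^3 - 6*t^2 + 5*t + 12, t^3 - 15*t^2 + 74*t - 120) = t - 4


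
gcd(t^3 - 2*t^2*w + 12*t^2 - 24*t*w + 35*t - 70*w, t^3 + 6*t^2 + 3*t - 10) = t + 5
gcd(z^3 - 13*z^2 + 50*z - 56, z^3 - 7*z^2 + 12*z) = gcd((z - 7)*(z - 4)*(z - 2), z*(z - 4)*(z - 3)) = z - 4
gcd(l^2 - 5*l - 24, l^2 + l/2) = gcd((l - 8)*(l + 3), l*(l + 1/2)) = 1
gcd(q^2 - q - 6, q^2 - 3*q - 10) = q + 2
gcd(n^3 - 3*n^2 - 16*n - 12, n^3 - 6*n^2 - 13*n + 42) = 1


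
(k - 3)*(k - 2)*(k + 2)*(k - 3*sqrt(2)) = k^4 - 3*sqrt(2)*k^3 - 3*k^3 - 4*k^2 + 9*sqrt(2)*k^2 + 12*k + 12*sqrt(2)*k - 36*sqrt(2)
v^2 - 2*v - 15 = (v - 5)*(v + 3)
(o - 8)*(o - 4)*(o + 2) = o^3 - 10*o^2 + 8*o + 64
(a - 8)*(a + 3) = a^2 - 5*a - 24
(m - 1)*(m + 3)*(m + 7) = m^3 + 9*m^2 + 11*m - 21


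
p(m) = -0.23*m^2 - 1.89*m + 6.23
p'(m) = -0.46*m - 1.89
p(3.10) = -1.84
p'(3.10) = -3.32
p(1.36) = 3.23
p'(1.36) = -2.52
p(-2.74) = 9.68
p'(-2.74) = -0.63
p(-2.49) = 9.51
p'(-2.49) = -0.74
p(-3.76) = 10.08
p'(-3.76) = -0.16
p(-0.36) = 6.88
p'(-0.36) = -1.72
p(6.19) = -14.28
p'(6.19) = -4.74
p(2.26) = 0.78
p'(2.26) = -2.93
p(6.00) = -13.39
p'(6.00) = -4.65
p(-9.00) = 4.61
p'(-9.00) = 2.25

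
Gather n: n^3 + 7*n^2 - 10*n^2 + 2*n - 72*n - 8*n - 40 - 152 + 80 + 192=n^3 - 3*n^2 - 78*n + 80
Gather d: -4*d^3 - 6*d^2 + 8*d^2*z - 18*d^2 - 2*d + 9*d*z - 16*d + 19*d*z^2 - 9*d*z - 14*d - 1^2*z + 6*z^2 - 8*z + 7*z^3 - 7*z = -4*d^3 + d^2*(8*z - 24) + d*(19*z^2 - 32) + 7*z^3 + 6*z^2 - 16*z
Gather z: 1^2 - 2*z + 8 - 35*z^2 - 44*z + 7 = -35*z^2 - 46*z + 16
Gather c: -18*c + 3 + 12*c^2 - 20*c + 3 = 12*c^2 - 38*c + 6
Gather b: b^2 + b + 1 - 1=b^2 + b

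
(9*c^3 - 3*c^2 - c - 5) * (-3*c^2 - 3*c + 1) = -27*c^5 - 18*c^4 + 21*c^3 + 15*c^2 + 14*c - 5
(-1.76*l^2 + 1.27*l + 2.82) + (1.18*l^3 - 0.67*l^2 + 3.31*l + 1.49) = 1.18*l^3 - 2.43*l^2 + 4.58*l + 4.31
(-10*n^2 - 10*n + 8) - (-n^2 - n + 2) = -9*n^2 - 9*n + 6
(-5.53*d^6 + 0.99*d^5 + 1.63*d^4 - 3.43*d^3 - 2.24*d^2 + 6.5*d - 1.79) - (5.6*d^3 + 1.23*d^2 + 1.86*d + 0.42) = -5.53*d^6 + 0.99*d^5 + 1.63*d^4 - 9.03*d^3 - 3.47*d^2 + 4.64*d - 2.21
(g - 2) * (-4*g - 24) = -4*g^2 - 16*g + 48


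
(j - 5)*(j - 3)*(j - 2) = j^3 - 10*j^2 + 31*j - 30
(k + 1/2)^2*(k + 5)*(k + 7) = k^4 + 13*k^3 + 189*k^2/4 + 38*k + 35/4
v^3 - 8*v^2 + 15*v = v*(v - 5)*(v - 3)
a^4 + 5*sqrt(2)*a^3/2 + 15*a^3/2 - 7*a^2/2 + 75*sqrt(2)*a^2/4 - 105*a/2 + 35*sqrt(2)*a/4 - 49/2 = (a + 1/2)*(a + 7)*(a - sqrt(2))*(a + 7*sqrt(2)/2)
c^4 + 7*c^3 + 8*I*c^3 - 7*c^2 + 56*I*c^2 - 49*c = c*(c + 7)*(c + I)*(c + 7*I)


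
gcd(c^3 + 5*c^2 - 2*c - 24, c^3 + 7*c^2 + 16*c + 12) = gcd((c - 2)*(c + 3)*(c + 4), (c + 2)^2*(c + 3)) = c + 3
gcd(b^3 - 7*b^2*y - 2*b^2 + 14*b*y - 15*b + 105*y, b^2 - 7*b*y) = -b + 7*y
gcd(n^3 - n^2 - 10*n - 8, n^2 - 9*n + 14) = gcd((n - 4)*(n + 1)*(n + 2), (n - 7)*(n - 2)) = 1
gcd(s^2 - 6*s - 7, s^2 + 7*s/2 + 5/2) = s + 1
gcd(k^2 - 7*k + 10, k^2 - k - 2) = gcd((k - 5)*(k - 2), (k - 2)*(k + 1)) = k - 2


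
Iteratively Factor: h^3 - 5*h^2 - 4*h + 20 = (h - 5)*(h^2 - 4) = (h - 5)*(h + 2)*(h - 2)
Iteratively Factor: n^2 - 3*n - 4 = (n + 1)*(n - 4)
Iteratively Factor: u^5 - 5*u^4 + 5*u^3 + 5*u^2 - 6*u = (u + 1)*(u^4 - 6*u^3 + 11*u^2 - 6*u) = (u - 2)*(u + 1)*(u^3 - 4*u^2 + 3*u) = u*(u - 2)*(u + 1)*(u^2 - 4*u + 3) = u*(u - 2)*(u - 1)*(u + 1)*(u - 3)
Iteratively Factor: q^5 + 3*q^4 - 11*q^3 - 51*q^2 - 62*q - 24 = (q + 3)*(q^4 - 11*q^2 - 18*q - 8) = (q - 4)*(q + 3)*(q^3 + 4*q^2 + 5*q + 2) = (q - 4)*(q + 1)*(q + 3)*(q^2 + 3*q + 2) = (q - 4)*(q + 1)^2*(q + 3)*(q + 2)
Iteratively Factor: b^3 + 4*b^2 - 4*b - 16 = (b - 2)*(b^2 + 6*b + 8) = (b - 2)*(b + 2)*(b + 4)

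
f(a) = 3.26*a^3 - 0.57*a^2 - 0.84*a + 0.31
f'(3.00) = 83.76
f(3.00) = 80.68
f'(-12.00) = 1421.16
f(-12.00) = -5704.97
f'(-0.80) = 6.33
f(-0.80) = -1.05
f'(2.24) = 45.68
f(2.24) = 32.21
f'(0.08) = -0.87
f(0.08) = 0.24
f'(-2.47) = 61.64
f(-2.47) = -50.22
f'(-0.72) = 5.05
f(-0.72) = -0.60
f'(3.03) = 85.50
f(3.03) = 83.22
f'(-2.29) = 53.06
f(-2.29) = -39.90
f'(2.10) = 39.90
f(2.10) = 26.22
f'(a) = 9.78*a^2 - 1.14*a - 0.84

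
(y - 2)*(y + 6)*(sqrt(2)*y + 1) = sqrt(2)*y^3 + y^2 + 4*sqrt(2)*y^2 - 12*sqrt(2)*y + 4*y - 12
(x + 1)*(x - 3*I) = x^2 + x - 3*I*x - 3*I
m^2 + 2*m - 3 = (m - 1)*(m + 3)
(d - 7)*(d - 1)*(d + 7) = d^3 - d^2 - 49*d + 49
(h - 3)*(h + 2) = h^2 - h - 6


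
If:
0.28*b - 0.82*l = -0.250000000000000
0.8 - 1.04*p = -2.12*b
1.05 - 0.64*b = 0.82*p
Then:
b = 0.18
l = 0.37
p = 1.14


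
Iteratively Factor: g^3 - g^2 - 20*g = (g + 4)*(g^2 - 5*g) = g*(g + 4)*(g - 5)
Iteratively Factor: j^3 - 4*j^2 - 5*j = (j + 1)*(j^2 - 5*j) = j*(j + 1)*(j - 5)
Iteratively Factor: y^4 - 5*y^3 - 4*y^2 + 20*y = (y - 5)*(y^3 - 4*y) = (y - 5)*(y + 2)*(y^2 - 2*y) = y*(y - 5)*(y + 2)*(y - 2)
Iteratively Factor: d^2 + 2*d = (d + 2)*(d)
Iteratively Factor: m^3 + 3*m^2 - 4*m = (m)*(m^2 + 3*m - 4) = m*(m - 1)*(m + 4)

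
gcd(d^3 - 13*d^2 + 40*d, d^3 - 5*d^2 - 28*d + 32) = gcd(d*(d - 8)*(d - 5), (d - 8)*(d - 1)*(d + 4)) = d - 8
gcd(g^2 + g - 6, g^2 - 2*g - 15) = g + 3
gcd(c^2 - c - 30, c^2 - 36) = c - 6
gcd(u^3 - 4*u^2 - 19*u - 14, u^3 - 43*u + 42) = 1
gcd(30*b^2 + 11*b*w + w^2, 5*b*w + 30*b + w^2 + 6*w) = 5*b + w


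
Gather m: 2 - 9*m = 2 - 9*m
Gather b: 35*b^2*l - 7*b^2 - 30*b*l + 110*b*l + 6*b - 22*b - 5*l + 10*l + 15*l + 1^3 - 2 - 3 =b^2*(35*l - 7) + b*(80*l - 16) + 20*l - 4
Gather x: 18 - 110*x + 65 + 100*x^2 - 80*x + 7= 100*x^2 - 190*x + 90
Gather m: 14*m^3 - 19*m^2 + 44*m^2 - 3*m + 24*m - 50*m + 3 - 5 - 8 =14*m^3 + 25*m^2 - 29*m - 10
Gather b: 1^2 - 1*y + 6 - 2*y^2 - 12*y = -2*y^2 - 13*y + 7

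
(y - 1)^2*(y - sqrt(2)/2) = y^3 - 2*y^2 - sqrt(2)*y^2/2 + y + sqrt(2)*y - sqrt(2)/2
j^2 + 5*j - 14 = (j - 2)*(j + 7)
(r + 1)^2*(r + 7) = r^3 + 9*r^2 + 15*r + 7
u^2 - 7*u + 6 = (u - 6)*(u - 1)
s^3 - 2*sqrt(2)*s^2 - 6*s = s*(s - 3*sqrt(2))*(s + sqrt(2))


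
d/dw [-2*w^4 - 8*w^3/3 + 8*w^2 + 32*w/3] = -8*w^3 - 8*w^2 + 16*w + 32/3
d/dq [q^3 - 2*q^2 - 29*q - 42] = 3*q^2 - 4*q - 29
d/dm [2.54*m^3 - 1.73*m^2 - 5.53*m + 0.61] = 7.62*m^2 - 3.46*m - 5.53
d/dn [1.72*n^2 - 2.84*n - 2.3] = 3.44*n - 2.84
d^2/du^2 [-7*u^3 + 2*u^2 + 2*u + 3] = 4 - 42*u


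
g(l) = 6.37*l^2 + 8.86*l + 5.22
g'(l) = 12.74*l + 8.86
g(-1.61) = 7.47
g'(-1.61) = -11.65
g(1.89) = 44.72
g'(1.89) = 32.94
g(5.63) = 257.01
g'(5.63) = 80.59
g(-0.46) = 2.49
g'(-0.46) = 3.00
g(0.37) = 9.37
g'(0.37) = 13.57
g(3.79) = 130.30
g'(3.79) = 57.14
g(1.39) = 29.84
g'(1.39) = 26.57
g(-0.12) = 4.25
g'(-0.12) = 7.33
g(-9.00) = 441.45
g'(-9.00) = -105.80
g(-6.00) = 181.38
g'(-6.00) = -67.58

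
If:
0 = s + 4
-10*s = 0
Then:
No Solution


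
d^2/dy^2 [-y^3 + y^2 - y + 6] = 2 - 6*y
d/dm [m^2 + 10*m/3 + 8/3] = 2*m + 10/3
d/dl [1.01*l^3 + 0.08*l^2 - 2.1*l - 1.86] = 3.03*l^2 + 0.16*l - 2.1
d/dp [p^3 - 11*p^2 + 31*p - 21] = 3*p^2 - 22*p + 31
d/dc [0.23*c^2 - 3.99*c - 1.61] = 0.46*c - 3.99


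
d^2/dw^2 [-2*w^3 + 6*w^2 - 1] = 12 - 12*w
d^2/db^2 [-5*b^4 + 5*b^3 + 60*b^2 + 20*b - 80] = -60*b^2 + 30*b + 120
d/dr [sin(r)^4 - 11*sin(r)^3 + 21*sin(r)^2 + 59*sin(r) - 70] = (4*sin(r)^3 - 33*sin(r)^2 + 42*sin(r) + 59)*cos(r)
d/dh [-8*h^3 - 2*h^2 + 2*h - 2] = -24*h^2 - 4*h + 2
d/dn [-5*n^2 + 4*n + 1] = 4 - 10*n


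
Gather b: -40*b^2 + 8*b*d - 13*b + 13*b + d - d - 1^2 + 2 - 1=-40*b^2 + 8*b*d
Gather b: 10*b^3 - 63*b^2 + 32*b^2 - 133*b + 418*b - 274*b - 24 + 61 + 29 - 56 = 10*b^3 - 31*b^2 + 11*b + 10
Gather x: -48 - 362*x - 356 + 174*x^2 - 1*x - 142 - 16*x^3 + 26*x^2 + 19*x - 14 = -16*x^3 + 200*x^2 - 344*x - 560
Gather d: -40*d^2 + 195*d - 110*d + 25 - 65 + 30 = -40*d^2 + 85*d - 10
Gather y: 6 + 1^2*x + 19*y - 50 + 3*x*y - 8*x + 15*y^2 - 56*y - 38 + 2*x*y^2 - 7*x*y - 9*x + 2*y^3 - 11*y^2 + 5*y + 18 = -16*x + 2*y^3 + y^2*(2*x + 4) + y*(-4*x - 32) - 64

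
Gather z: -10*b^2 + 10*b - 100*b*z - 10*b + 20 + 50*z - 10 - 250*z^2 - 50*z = -10*b^2 - 100*b*z - 250*z^2 + 10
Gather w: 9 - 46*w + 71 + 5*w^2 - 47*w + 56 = 5*w^2 - 93*w + 136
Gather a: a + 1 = a + 1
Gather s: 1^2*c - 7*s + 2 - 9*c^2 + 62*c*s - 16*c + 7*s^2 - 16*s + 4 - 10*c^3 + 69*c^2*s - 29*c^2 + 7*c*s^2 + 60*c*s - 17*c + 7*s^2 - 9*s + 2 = -10*c^3 - 38*c^2 - 32*c + s^2*(7*c + 14) + s*(69*c^2 + 122*c - 32) + 8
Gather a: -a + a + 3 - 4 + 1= 0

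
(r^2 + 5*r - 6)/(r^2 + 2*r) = (r^2 + 5*r - 6)/(r*(r + 2))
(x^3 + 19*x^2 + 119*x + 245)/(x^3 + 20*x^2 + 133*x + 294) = (x + 5)/(x + 6)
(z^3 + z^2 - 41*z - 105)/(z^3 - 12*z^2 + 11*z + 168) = (z + 5)/(z - 8)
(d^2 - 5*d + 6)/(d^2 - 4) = (d - 3)/(d + 2)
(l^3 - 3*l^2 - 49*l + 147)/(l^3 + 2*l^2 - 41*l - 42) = (l^2 - 10*l + 21)/(l^2 - 5*l - 6)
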